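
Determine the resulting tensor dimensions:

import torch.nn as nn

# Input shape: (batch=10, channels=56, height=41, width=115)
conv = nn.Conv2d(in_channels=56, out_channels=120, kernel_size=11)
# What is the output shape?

Input shape: (10, 56, 41, 115)
Output shape: (10, 120, 31, 105)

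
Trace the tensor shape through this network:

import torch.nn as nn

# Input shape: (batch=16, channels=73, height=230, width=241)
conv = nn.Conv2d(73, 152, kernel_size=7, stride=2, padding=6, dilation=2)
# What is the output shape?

Input shape: (16, 73, 230, 241)
Output shape: (16, 152, 115, 121)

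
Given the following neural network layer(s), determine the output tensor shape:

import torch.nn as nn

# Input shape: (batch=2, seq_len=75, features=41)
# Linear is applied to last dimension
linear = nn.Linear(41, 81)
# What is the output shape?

Input shape: (2, 75, 41)
Output shape: (2, 75, 81)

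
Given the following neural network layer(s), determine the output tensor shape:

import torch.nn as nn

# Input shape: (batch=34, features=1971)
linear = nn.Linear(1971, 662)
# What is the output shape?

Input shape: (34, 1971)
Output shape: (34, 662)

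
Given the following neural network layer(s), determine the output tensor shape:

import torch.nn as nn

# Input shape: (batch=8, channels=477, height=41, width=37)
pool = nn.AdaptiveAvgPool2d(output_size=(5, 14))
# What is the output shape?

Input shape: (8, 477, 41, 37)
Output shape: (8, 477, 5, 14)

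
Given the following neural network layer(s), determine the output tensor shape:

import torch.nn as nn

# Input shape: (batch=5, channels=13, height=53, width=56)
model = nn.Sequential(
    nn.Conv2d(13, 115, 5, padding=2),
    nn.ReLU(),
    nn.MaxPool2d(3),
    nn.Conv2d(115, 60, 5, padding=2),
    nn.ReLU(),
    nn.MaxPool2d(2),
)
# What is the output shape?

Input shape: (5, 13, 53, 56)
  -> after first Conv2d: (5, 115, 53, 56)
  -> after first MaxPool2d: (5, 115, 17, 18)
  -> after second Conv2d: (5, 60, 17, 18)
Output shape: (5, 60, 8, 9)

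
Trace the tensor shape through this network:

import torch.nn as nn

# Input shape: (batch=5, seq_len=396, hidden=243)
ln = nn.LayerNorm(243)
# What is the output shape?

Input shape: (5, 396, 243)
Output shape: (5, 396, 243)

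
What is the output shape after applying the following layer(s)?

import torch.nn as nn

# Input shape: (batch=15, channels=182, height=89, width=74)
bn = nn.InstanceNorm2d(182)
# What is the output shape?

Input shape: (15, 182, 89, 74)
Output shape: (15, 182, 89, 74)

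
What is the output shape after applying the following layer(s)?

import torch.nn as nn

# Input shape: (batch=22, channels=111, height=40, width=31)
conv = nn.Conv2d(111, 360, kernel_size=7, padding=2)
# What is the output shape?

Input shape: (22, 111, 40, 31)
Output shape: (22, 360, 38, 29)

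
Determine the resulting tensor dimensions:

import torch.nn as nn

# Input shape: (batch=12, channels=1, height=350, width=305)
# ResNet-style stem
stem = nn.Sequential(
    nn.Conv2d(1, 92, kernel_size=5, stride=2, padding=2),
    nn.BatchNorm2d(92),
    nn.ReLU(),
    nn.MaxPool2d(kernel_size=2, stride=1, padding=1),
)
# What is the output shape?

Input shape: (12, 1, 350, 305)
  -> after Conv2d 5x5 stride=2: (12, 92, 175, 153)
Output shape: (12, 92, 176, 154)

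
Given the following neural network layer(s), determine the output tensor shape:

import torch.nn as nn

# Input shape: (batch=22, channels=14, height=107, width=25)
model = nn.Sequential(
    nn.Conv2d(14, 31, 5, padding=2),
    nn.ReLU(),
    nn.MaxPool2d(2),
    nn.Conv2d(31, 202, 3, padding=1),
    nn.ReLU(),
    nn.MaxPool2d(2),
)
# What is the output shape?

Input shape: (22, 14, 107, 25)
  -> after first Conv2d: (22, 31, 107, 25)
  -> after first MaxPool2d: (22, 31, 53, 12)
  -> after second Conv2d: (22, 202, 53, 12)
Output shape: (22, 202, 26, 6)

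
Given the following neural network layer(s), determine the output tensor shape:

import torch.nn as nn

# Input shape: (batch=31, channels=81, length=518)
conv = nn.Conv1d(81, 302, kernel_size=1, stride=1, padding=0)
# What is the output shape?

Input shape: (31, 81, 518)
Output shape: (31, 302, 518)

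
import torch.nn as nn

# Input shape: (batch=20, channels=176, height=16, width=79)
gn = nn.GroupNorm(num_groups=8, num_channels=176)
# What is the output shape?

Input shape: (20, 176, 16, 79)
Output shape: (20, 176, 16, 79)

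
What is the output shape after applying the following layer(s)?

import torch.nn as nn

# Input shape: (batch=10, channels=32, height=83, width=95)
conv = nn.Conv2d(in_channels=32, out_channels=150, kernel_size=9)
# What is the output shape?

Input shape: (10, 32, 83, 95)
Output shape: (10, 150, 75, 87)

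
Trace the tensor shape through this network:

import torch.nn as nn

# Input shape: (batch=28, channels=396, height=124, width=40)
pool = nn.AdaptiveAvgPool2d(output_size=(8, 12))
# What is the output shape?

Input shape: (28, 396, 124, 40)
Output shape: (28, 396, 8, 12)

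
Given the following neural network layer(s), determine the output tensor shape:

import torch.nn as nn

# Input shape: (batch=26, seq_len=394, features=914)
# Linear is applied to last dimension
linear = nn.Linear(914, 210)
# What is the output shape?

Input shape: (26, 394, 914)
Output shape: (26, 394, 210)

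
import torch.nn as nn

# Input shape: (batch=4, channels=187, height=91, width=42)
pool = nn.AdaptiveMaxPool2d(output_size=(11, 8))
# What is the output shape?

Input shape: (4, 187, 91, 42)
Output shape: (4, 187, 11, 8)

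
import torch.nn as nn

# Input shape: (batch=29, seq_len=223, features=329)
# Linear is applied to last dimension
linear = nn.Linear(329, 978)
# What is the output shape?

Input shape: (29, 223, 329)
Output shape: (29, 223, 978)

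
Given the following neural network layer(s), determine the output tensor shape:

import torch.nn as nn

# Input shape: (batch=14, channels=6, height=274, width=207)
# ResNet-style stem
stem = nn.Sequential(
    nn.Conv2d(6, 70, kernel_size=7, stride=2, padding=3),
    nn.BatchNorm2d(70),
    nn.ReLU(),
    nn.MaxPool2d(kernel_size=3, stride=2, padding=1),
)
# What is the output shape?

Input shape: (14, 6, 274, 207)
  -> after Conv2d 7x7 stride=2: (14, 70, 137, 104)
Output shape: (14, 70, 69, 52)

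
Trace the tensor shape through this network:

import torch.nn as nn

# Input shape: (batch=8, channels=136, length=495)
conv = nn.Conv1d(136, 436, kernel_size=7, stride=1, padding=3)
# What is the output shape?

Input shape: (8, 136, 495)
Output shape: (8, 436, 495)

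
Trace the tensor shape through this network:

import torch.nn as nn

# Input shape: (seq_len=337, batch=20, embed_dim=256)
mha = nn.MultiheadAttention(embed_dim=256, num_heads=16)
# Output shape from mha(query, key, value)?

Input shape: (337, 20, 256)
Output shape: (337, 20, 256)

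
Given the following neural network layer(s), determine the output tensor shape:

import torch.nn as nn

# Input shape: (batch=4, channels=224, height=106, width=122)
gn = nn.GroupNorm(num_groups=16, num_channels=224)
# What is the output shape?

Input shape: (4, 224, 106, 122)
Output shape: (4, 224, 106, 122)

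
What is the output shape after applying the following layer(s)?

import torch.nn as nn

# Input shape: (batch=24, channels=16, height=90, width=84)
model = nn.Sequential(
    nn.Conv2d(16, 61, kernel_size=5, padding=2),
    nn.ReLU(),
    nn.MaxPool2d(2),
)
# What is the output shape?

Input shape: (24, 16, 90, 84)
  -> after Conv2d: (24, 61, 90, 84)
  -> after ReLU: (24, 61, 90, 84)
Output shape: (24, 61, 45, 42)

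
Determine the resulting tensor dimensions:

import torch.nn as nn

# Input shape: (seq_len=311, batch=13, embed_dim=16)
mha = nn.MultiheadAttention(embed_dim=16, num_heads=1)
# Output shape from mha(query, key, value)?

Input shape: (311, 13, 16)
Output shape: (311, 13, 16)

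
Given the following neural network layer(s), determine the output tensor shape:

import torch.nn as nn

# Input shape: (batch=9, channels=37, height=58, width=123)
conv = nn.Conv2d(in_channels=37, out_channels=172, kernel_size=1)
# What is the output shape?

Input shape: (9, 37, 58, 123)
Output shape: (9, 172, 58, 123)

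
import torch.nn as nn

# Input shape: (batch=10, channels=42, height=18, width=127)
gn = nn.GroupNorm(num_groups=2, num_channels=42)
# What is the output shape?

Input shape: (10, 42, 18, 127)
Output shape: (10, 42, 18, 127)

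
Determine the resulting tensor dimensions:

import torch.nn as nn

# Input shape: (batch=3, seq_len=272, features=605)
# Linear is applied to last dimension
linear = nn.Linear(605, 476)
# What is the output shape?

Input shape: (3, 272, 605)
Output shape: (3, 272, 476)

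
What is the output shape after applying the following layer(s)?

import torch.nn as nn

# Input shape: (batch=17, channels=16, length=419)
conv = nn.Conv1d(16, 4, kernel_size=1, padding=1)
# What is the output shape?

Input shape: (17, 16, 419)
Output shape: (17, 4, 421)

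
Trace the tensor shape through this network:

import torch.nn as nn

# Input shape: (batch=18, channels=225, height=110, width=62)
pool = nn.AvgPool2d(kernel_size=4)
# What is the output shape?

Input shape: (18, 225, 110, 62)
Output shape: (18, 225, 27, 15)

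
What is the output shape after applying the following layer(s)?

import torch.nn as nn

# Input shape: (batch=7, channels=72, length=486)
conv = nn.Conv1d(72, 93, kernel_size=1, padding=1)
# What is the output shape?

Input shape: (7, 72, 486)
Output shape: (7, 93, 488)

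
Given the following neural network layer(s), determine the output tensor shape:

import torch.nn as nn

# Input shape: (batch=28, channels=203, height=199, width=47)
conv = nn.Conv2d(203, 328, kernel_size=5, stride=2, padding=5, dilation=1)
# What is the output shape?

Input shape: (28, 203, 199, 47)
Output shape: (28, 328, 103, 27)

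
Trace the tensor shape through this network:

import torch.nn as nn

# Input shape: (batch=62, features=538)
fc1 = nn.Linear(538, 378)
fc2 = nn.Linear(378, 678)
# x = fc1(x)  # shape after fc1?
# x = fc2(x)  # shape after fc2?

Input shape: (62, 538)
  -> after fc1: (62, 378)
Output shape: (62, 678)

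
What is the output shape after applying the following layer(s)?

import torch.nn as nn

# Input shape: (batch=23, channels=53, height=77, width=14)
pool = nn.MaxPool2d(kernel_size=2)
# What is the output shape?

Input shape: (23, 53, 77, 14)
Output shape: (23, 53, 38, 7)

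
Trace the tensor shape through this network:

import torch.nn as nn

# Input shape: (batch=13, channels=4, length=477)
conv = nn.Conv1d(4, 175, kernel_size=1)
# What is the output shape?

Input shape: (13, 4, 477)
Output shape: (13, 175, 477)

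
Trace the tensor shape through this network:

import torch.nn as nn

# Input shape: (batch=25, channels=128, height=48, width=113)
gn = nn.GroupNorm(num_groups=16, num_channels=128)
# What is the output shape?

Input shape: (25, 128, 48, 113)
Output shape: (25, 128, 48, 113)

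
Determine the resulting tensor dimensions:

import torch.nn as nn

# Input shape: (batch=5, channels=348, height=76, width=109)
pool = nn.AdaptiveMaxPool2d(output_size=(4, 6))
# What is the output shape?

Input shape: (5, 348, 76, 109)
Output shape: (5, 348, 4, 6)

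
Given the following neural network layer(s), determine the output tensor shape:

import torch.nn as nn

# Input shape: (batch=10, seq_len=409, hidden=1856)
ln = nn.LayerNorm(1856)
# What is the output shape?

Input shape: (10, 409, 1856)
Output shape: (10, 409, 1856)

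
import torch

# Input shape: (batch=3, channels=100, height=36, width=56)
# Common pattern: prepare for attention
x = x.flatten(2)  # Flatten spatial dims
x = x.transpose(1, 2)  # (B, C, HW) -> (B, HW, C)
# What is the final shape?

Input shape: (3, 100, 36, 56)
  -> after flatten(2): (3, 100, 2016)
Output shape: (3, 2016, 100)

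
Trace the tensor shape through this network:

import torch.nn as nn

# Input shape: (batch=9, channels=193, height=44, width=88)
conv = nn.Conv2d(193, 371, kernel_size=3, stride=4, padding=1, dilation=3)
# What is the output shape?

Input shape: (9, 193, 44, 88)
Output shape: (9, 371, 10, 21)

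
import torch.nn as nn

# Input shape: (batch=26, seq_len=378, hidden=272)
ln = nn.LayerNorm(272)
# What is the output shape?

Input shape: (26, 378, 272)
Output shape: (26, 378, 272)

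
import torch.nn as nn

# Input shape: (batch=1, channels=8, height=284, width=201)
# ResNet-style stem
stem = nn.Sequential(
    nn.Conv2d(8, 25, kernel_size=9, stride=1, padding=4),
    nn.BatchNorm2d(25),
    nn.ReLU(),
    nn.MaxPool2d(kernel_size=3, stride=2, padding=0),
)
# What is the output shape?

Input shape: (1, 8, 284, 201)
  -> after Conv2d 9x9 stride=1: (1, 25, 284, 201)
Output shape: (1, 25, 141, 100)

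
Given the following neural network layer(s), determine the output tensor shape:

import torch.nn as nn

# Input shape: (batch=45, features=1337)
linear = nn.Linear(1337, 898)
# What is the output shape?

Input shape: (45, 1337)
Output shape: (45, 898)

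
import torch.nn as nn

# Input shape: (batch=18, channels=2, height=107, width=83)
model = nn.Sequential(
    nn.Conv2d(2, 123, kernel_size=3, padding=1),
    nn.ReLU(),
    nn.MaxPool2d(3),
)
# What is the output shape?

Input shape: (18, 2, 107, 83)
  -> after Conv2d: (18, 123, 107, 83)
  -> after ReLU: (18, 123, 107, 83)
Output shape: (18, 123, 35, 27)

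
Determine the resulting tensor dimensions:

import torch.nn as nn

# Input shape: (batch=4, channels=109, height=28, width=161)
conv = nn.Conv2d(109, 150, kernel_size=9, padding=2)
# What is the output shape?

Input shape: (4, 109, 28, 161)
Output shape: (4, 150, 24, 157)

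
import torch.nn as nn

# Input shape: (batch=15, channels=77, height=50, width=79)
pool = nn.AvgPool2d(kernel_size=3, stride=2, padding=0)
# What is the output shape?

Input shape: (15, 77, 50, 79)
Output shape: (15, 77, 24, 39)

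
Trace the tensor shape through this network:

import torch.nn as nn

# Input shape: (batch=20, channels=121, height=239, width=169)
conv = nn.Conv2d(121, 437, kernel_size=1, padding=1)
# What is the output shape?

Input shape: (20, 121, 239, 169)
Output shape: (20, 437, 241, 171)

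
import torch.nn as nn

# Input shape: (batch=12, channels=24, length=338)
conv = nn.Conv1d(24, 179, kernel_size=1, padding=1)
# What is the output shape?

Input shape: (12, 24, 338)
Output shape: (12, 179, 340)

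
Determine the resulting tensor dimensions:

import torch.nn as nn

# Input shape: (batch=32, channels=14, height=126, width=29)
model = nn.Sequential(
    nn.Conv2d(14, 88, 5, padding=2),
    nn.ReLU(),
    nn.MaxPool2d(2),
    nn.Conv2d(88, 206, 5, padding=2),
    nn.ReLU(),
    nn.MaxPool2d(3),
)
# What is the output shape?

Input shape: (32, 14, 126, 29)
  -> after first Conv2d: (32, 88, 126, 29)
  -> after first MaxPool2d: (32, 88, 63, 14)
  -> after second Conv2d: (32, 206, 63, 14)
Output shape: (32, 206, 21, 4)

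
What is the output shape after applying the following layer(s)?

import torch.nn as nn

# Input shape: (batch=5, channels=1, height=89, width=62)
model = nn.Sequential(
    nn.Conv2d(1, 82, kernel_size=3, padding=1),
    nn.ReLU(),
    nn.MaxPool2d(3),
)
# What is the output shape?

Input shape: (5, 1, 89, 62)
  -> after Conv2d: (5, 82, 89, 62)
  -> after ReLU: (5, 82, 89, 62)
Output shape: (5, 82, 29, 20)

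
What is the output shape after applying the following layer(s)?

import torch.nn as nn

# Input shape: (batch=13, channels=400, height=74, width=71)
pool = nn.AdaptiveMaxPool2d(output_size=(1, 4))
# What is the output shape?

Input shape: (13, 400, 74, 71)
Output shape: (13, 400, 1, 4)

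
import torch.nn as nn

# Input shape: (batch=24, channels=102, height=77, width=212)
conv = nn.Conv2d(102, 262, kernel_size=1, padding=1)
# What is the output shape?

Input shape: (24, 102, 77, 212)
Output shape: (24, 262, 79, 214)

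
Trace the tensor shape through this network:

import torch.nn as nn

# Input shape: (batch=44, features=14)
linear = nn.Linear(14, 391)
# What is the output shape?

Input shape: (44, 14)
Output shape: (44, 391)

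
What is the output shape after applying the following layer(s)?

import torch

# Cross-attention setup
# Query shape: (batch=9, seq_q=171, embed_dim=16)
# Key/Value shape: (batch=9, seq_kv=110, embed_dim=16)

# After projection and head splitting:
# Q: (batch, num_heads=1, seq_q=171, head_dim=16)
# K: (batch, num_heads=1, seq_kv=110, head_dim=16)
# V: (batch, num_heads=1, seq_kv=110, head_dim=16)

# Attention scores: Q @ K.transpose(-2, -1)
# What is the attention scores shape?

Input shape: (9, 171, 16)
Output shape: (9, 1, 171, 110)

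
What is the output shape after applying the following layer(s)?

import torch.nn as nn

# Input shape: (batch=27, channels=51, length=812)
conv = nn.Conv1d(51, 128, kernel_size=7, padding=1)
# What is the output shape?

Input shape: (27, 51, 812)
Output shape: (27, 128, 808)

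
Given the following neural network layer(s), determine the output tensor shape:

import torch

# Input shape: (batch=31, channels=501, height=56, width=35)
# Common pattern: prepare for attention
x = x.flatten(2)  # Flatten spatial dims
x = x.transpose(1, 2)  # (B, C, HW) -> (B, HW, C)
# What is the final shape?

Input shape: (31, 501, 56, 35)
  -> after flatten(2): (31, 501, 1960)
Output shape: (31, 1960, 501)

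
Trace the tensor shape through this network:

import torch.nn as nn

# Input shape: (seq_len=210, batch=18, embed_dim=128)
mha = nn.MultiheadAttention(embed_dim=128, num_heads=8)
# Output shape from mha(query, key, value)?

Input shape: (210, 18, 128)
Output shape: (210, 18, 128)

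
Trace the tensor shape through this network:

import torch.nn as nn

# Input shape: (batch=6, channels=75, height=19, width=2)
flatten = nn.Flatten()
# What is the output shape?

Input shape: (6, 75, 19, 2)
Output shape: (6, 2850)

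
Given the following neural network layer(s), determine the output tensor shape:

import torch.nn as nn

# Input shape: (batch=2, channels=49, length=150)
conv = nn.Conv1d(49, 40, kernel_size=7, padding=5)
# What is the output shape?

Input shape: (2, 49, 150)
Output shape: (2, 40, 154)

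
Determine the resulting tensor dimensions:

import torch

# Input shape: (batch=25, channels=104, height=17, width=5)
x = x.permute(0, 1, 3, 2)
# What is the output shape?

Input shape: (25, 104, 17, 5)
Output shape: (25, 104, 5, 17)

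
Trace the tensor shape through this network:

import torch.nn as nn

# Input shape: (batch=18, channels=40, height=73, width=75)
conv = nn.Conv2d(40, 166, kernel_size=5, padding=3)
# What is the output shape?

Input shape: (18, 40, 73, 75)
Output shape: (18, 166, 75, 77)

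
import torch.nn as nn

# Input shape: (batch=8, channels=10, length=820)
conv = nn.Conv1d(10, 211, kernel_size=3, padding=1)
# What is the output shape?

Input shape: (8, 10, 820)
Output shape: (8, 211, 820)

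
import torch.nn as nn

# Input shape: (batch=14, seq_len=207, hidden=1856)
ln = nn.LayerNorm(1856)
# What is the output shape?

Input shape: (14, 207, 1856)
Output shape: (14, 207, 1856)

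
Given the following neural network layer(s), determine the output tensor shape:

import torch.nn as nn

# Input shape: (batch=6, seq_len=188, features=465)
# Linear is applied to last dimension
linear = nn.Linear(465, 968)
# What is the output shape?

Input shape: (6, 188, 465)
Output shape: (6, 188, 968)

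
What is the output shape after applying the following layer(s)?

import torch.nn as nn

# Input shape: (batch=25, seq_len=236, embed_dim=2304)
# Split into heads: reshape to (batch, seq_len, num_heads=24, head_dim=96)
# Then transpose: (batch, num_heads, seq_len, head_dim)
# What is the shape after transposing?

Input shape: (25, 236, 2304)
  -> after reshape: (25, 236, 24, 96)
Output shape: (25, 24, 236, 96)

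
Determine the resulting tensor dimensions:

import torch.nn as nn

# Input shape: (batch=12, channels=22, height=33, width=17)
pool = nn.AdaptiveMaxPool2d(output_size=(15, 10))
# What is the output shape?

Input shape: (12, 22, 33, 17)
Output shape: (12, 22, 15, 10)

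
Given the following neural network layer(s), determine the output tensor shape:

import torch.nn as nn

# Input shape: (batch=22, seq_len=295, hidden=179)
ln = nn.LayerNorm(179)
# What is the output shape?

Input shape: (22, 295, 179)
Output shape: (22, 295, 179)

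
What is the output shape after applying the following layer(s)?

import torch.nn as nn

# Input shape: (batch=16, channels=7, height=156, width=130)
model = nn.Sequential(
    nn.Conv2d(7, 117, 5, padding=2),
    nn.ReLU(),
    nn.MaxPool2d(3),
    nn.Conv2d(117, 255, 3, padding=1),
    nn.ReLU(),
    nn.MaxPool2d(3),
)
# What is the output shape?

Input shape: (16, 7, 156, 130)
  -> after first Conv2d: (16, 117, 156, 130)
  -> after first MaxPool2d: (16, 117, 52, 43)
  -> after second Conv2d: (16, 255, 52, 43)
Output shape: (16, 255, 17, 14)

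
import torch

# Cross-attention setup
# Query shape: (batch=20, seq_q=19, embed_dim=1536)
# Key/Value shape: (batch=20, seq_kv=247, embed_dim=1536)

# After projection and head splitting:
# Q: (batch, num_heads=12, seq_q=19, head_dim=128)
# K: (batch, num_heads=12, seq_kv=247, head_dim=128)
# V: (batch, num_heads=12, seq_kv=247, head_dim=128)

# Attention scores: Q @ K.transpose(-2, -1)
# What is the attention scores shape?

Input shape: (20, 19, 1536)
Output shape: (20, 12, 19, 247)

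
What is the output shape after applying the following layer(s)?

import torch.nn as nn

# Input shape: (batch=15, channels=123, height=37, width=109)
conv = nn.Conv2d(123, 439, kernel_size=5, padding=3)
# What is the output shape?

Input shape: (15, 123, 37, 109)
Output shape: (15, 439, 39, 111)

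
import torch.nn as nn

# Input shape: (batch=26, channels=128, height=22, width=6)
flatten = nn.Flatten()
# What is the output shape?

Input shape: (26, 128, 22, 6)
Output shape: (26, 16896)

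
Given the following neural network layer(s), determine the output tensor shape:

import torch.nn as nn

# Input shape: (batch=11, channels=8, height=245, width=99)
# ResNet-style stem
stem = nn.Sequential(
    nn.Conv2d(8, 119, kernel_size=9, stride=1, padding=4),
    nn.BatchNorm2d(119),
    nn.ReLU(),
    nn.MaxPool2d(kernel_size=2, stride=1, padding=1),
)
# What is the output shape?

Input shape: (11, 8, 245, 99)
  -> after Conv2d 9x9 stride=1: (11, 119, 245, 99)
Output shape: (11, 119, 246, 100)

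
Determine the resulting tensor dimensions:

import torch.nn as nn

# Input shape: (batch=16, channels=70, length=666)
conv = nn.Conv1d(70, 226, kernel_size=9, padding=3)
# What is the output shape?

Input shape: (16, 70, 666)
Output shape: (16, 226, 664)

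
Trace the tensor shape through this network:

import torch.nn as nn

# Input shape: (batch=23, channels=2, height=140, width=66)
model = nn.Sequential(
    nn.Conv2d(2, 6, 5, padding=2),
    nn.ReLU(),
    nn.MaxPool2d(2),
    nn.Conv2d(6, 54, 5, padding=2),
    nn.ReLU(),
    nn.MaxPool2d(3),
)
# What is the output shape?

Input shape: (23, 2, 140, 66)
  -> after first Conv2d: (23, 6, 140, 66)
  -> after first MaxPool2d: (23, 6, 70, 33)
  -> after second Conv2d: (23, 54, 70, 33)
Output shape: (23, 54, 23, 11)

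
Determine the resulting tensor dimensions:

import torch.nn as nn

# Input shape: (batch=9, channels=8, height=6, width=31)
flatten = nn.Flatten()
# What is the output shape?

Input shape: (9, 8, 6, 31)
Output shape: (9, 1488)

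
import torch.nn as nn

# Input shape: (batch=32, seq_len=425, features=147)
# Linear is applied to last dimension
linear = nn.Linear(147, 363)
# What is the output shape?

Input shape: (32, 425, 147)
Output shape: (32, 425, 363)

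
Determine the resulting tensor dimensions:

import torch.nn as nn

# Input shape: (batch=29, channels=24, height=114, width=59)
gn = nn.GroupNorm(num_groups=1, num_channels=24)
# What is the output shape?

Input shape: (29, 24, 114, 59)
Output shape: (29, 24, 114, 59)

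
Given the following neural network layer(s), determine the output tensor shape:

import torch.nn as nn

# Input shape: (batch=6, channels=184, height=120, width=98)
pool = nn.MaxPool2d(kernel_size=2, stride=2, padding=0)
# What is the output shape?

Input shape: (6, 184, 120, 98)
Output shape: (6, 184, 60, 49)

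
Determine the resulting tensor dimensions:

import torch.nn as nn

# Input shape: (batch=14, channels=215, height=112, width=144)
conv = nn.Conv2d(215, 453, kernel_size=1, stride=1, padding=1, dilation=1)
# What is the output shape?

Input shape: (14, 215, 112, 144)
Output shape: (14, 453, 114, 146)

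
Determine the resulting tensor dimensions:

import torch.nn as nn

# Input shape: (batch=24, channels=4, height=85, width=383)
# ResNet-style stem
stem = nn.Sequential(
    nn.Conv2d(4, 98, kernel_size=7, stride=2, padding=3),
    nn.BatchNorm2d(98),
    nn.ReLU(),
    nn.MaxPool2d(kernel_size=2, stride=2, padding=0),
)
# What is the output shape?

Input shape: (24, 4, 85, 383)
  -> after Conv2d 7x7 stride=2: (24, 98, 43, 192)
Output shape: (24, 98, 21, 96)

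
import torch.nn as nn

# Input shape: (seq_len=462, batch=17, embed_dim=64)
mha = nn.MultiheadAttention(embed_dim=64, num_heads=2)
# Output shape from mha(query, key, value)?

Input shape: (462, 17, 64)
Output shape: (462, 17, 64)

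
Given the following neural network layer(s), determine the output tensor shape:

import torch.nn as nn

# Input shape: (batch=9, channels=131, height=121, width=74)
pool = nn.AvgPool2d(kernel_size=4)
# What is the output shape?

Input shape: (9, 131, 121, 74)
Output shape: (9, 131, 30, 18)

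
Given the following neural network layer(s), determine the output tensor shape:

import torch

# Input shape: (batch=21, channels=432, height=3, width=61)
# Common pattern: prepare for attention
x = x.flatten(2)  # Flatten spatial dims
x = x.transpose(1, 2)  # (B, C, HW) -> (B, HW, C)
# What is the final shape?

Input shape: (21, 432, 3, 61)
  -> after flatten(2): (21, 432, 183)
Output shape: (21, 183, 432)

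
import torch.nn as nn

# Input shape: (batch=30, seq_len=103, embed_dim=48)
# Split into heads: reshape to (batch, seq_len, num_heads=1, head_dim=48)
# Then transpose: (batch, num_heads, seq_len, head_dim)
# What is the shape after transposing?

Input shape: (30, 103, 48)
  -> after reshape: (30, 103, 1, 48)
Output shape: (30, 1, 103, 48)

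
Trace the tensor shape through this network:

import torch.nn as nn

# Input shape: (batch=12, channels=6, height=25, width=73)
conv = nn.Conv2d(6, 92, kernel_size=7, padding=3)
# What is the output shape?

Input shape: (12, 6, 25, 73)
Output shape: (12, 92, 25, 73)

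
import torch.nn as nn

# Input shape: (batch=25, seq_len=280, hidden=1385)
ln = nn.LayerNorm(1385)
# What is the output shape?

Input shape: (25, 280, 1385)
Output shape: (25, 280, 1385)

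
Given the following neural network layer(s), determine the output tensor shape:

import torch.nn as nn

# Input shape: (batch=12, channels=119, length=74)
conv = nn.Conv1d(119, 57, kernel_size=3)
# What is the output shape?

Input shape: (12, 119, 74)
Output shape: (12, 57, 72)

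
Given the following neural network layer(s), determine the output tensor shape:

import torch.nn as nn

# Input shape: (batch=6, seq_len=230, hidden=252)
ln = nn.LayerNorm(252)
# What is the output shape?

Input shape: (6, 230, 252)
Output shape: (6, 230, 252)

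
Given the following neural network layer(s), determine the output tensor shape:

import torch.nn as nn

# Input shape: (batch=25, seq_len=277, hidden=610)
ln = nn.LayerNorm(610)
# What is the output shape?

Input shape: (25, 277, 610)
Output shape: (25, 277, 610)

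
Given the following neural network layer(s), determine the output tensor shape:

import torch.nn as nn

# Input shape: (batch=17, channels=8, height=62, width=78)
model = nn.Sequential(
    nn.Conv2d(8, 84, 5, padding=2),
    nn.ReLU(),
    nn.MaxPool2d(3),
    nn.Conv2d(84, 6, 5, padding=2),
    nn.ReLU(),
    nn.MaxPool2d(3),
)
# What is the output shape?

Input shape: (17, 8, 62, 78)
  -> after first Conv2d: (17, 84, 62, 78)
  -> after first MaxPool2d: (17, 84, 20, 26)
  -> after second Conv2d: (17, 6, 20, 26)
Output shape: (17, 6, 6, 8)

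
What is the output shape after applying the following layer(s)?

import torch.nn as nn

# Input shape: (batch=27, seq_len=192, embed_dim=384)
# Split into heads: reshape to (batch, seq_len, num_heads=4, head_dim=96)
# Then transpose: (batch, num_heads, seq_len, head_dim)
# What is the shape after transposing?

Input shape: (27, 192, 384)
  -> after reshape: (27, 192, 4, 96)
Output shape: (27, 4, 192, 96)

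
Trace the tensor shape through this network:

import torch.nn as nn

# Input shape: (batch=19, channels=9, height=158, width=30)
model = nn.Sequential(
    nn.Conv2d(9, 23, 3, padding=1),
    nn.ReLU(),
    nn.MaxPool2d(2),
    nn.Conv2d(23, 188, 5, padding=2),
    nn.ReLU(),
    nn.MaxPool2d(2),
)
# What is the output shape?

Input shape: (19, 9, 158, 30)
  -> after first Conv2d: (19, 23, 158, 30)
  -> after first MaxPool2d: (19, 23, 79, 15)
  -> after second Conv2d: (19, 188, 79, 15)
Output shape: (19, 188, 39, 7)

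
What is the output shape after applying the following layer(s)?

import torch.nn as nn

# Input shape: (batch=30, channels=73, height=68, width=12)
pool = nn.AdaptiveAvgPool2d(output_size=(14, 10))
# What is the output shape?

Input shape: (30, 73, 68, 12)
Output shape: (30, 73, 14, 10)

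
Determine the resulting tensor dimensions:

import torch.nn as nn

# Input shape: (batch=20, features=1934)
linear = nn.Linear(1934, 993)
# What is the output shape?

Input shape: (20, 1934)
Output shape: (20, 993)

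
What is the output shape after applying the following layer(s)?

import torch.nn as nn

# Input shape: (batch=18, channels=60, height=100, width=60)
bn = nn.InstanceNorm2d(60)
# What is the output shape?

Input shape: (18, 60, 100, 60)
Output shape: (18, 60, 100, 60)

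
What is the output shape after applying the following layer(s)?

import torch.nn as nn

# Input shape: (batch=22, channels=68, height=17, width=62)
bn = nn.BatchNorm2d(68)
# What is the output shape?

Input shape: (22, 68, 17, 62)
Output shape: (22, 68, 17, 62)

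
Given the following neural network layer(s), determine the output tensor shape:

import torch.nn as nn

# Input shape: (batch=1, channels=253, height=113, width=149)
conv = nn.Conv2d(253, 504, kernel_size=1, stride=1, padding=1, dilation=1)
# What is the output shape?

Input shape: (1, 253, 113, 149)
Output shape: (1, 504, 115, 151)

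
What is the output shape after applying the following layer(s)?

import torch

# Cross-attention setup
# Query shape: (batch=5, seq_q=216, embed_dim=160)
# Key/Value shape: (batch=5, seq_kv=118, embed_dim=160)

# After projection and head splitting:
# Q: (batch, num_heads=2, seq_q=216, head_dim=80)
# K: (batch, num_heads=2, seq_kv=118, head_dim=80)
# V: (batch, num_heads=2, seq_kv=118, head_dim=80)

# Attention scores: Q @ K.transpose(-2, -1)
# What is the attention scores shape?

Input shape: (5, 216, 160)
Output shape: (5, 2, 216, 118)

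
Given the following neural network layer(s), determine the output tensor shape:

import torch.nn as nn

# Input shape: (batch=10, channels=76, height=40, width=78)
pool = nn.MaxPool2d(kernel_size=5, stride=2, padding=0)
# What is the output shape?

Input shape: (10, 76, 40, 78)
Output shape: (10, 76, 18, 37)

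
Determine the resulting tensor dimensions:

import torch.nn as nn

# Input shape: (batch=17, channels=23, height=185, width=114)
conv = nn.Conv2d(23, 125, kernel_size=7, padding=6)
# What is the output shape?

Input shape: (17, 23, 185, 114)
Output shape: (17, 125, 191, 120)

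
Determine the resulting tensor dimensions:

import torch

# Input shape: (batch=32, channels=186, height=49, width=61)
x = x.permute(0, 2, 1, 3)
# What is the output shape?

Input shape: (32, 186, 49, 61)
Output shape: (32, 49, 186, 61)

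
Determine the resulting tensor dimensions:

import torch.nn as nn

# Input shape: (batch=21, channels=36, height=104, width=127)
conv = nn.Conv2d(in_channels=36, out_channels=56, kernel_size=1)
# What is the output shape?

Input shape: (21, 36, 104, 127)
Output shape: (21, 56, 104, 127)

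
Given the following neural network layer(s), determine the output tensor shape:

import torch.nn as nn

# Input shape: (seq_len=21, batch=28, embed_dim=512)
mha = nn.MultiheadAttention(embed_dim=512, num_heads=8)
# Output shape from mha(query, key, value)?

Input shape: (21, 28, 512)
Output shape: (21, 28, 512)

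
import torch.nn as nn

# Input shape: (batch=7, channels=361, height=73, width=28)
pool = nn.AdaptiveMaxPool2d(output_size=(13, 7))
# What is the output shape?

Input shape: (7, 361, 73, 28)
Output shape: (7, 361, 13, 7)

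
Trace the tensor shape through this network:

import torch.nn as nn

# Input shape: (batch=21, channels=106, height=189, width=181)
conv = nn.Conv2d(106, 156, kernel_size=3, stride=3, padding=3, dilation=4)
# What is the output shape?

Input shape: (21, 106, 189, 181)
Output shape: (21, 156, 63, 60)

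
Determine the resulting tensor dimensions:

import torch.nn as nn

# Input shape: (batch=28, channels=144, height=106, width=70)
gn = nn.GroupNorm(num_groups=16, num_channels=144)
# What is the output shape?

Input shape: (28, 144, 106, 70)
Output shape: (28, 144, 106, 70)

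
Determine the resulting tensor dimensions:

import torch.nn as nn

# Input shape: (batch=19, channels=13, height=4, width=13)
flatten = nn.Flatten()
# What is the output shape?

Input shape: (19, 13, 4, 13)
Output shape: (19, 676)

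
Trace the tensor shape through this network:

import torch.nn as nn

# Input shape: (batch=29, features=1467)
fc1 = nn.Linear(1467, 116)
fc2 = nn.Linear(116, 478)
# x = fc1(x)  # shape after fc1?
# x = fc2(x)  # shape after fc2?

Input shape: (29, 1467)
  -> after fc1: (29, 116)
Output shape: (29, 478)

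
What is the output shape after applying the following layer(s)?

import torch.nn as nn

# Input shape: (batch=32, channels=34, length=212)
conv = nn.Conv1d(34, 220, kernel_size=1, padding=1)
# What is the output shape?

Input shape: (32, 34, 212)
Output shape: (32, 220, 214)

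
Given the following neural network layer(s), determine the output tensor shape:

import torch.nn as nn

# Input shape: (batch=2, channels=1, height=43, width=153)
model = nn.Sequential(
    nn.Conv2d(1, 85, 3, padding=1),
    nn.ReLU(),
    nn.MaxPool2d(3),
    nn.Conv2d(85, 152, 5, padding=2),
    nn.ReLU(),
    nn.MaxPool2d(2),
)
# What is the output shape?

Input shape: (2, 1, 43, 153)
  -> after first Conv2d: (2, 85, 43, 153)
  -> after first MaxPool2d: (2, 85, 14, 51)
  -> after second Conv2d: (2, 152, 14, 51)
Output shape: (2, 152, 7, 25)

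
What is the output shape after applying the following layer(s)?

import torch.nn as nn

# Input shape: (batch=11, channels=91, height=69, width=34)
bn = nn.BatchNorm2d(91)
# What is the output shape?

Input shape: (11, 91, 69, 34)
Output shape: (11, 91, 69, 34)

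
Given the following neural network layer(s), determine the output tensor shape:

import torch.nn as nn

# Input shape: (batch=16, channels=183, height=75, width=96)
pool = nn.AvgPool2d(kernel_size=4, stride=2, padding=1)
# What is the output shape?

Input shape: (16, 183, 75, 96)
Output shape: (16, 183, 37, 48)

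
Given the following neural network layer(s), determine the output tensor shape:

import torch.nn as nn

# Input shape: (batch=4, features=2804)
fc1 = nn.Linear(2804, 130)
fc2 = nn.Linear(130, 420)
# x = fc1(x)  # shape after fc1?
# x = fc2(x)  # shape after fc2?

Input shape: (4, 2804)
  -> after fc1: (4, 130)
Output shape: (4, 420)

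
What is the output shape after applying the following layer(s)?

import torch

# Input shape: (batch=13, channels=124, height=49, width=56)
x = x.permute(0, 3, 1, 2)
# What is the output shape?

Input shape: (13, 124, 49, 56)
Output shape: (13, 56, 124, 49)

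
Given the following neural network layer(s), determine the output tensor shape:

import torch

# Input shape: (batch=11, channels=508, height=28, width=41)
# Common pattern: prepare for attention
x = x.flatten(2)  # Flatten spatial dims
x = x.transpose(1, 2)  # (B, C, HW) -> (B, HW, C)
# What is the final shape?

Input shape: (11, 508, 28, 41)
  -> after flatten(2): (11, 508, 1148)
Output shape: (11, 1148, 508)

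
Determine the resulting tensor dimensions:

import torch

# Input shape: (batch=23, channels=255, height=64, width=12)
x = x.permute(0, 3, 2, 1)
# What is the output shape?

Input shape: (23, 255, 64, 12)
Output shape: (23, 12, 64, 255)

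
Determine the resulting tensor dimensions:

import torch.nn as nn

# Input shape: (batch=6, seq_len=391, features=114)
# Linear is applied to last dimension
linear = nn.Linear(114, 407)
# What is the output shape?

Input shape: (6, 391, 114)
Output shape: (6, 391, 407)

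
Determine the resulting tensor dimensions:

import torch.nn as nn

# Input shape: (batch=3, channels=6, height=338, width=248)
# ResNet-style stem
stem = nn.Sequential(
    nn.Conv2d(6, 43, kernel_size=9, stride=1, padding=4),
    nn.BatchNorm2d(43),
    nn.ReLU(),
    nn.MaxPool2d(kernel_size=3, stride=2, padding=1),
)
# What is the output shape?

Input shape: (3, 6, 338, 248)
  -> after Conv2d 9x9 stride=1: (3, 43, 338, 248)
Output shape: (3, 43, 169, 124)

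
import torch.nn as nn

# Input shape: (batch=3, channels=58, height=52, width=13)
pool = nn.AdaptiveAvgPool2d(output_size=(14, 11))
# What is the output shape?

Input shape: (3, 58, 52, 13)
Output shape: (3, 58, 14, 11)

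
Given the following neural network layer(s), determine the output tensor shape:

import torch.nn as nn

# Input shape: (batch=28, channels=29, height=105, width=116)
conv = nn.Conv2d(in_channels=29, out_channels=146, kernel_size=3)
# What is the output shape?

Input shape: (28, 29, 105, 116)
Output shape: (28, 146, 103, 114)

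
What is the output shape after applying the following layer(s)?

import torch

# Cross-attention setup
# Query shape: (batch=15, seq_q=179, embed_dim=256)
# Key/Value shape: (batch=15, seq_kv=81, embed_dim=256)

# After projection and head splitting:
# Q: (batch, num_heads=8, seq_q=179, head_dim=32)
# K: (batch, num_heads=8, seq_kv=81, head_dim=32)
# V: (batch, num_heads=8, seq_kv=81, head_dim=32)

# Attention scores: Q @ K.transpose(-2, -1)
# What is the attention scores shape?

Input shape: (15, 179, 256)
Output shape: (15, 8, 179, 81)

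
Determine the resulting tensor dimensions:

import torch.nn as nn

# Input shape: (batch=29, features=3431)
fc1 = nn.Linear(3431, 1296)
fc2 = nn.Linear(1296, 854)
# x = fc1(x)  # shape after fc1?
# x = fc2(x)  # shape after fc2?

Input shape: (29, 3431)
  -> after fc1: (29, 1296)
Output shape: (29, 854)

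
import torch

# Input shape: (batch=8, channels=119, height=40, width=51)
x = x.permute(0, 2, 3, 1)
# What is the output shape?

Input shape: (8, 119, 40, 51)
Output shape: (8, 40, 51, 119)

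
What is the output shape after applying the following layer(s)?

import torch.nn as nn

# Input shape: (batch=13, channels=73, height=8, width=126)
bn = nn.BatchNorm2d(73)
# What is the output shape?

Input shape: (13, 73, 8, 126)
Output shape: (13, 73, 8, 126)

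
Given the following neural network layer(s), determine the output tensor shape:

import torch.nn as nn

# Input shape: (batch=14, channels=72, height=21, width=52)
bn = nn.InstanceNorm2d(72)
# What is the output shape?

Input shape: (14, 72, 21, 52)
Output shape: (14, 72, 21, 52)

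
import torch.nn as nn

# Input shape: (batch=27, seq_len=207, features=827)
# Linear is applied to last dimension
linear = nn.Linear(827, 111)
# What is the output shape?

Input shape: (27, 207, 827)
Output shape: (27, 207, 111)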